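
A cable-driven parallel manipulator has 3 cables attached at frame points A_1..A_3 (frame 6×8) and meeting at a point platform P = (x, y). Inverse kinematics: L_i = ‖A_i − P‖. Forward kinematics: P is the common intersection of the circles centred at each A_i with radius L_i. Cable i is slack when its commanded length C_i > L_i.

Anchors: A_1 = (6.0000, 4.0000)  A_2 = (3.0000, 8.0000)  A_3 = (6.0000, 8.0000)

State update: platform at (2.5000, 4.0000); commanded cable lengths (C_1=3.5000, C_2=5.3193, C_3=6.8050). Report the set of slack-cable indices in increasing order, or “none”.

2, 3

cable 1: L_1 = ‖A_1−P‖ = 3.5000;  C_1 = 3.5000 → taut
cable 2: L_2 = ‖A_2−P‖ = 4.0311;  C_2 = 5.3193 → slack
cable 3: L_3 = ‖A_3−P‖ = 5.3151;  C_3 = 6.8050 → slack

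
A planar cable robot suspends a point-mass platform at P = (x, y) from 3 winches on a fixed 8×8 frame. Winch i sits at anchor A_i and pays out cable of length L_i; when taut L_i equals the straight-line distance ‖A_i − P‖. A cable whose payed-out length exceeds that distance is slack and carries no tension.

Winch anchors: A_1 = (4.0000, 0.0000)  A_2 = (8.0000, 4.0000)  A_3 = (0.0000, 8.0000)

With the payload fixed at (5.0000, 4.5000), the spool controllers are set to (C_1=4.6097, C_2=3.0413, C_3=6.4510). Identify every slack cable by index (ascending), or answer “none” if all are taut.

3

cable 1: √((-1.0000)²+(-4.5000)²)=4.6098, C_1=4.6097: taut
cable 2: √((3.0000)²+(-0.5000)²)=3.0414, C_2=3.0413: taut
cable 3: √((-5.0000)²+(3.5000)²)=6.1033, C_3=6.4510: slack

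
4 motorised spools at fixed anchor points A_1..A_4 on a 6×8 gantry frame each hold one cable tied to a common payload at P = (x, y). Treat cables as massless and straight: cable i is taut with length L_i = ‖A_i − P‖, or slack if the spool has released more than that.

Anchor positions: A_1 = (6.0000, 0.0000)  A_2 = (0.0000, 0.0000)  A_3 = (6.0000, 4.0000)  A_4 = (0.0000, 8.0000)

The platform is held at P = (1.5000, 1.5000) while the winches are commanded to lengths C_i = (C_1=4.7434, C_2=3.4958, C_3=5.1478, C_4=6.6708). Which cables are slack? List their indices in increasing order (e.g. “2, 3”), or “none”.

2

cable 1: L_1 = ‖A_1−P‖ = 4.7434;  C_1 = 4.7434 → taut
cable 2: L_2 = ‖A_2−P‖ = 2.1213;  C_2 = 3.4958 → slack
cable 3: L_3 = ‖A_3−P‖ = 5.1478;  C_3 = 5.1478 → taut
cable 4: L_4 = ‖A_4−P‖ = 6.6708;  C_4 = 6.6708 → taut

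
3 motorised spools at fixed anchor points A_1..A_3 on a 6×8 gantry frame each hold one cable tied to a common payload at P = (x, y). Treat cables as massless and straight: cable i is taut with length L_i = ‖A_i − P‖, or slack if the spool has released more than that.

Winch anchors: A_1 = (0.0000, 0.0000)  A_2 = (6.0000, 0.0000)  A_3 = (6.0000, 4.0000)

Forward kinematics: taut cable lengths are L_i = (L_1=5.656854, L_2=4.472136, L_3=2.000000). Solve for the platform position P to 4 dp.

circle eqns → linear via eq_j − eq_1; set q_j = A_j·A_j − L_j²
q_1 = 0.0000+0.0000−32.0000 = -32.0000
-12.0000·x + 0.0000·y = q_1−q_2 = -48.0000
-12.0000·x − 8.0000·y = q_1−q_3 = -80.0000
solve first two rows → x=4.0000, y=4.0000

(4.0000, 4.0000)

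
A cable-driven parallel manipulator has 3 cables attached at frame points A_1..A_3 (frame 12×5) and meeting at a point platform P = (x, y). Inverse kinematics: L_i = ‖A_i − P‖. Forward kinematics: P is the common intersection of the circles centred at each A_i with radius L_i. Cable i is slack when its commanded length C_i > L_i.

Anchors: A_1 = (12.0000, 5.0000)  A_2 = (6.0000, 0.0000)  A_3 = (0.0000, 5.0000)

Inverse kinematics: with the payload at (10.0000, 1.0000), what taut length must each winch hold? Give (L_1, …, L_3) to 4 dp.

(4.4721, 4.1231, 10.7703)

L_1: Δ = A_1−P = (2.0000, 4.0000) → ‖Δ‖ = √20.0000 = 4.4721
L_2: Δ = A_2−P = (-4.0000, -1.0000) → ‖Δ‖ = √17.0000 = 4.1231
L_3: Δ = A_3−P = (-10.0000, 4.0000) → ‖Δ‖ = √116.0000 = 10.7703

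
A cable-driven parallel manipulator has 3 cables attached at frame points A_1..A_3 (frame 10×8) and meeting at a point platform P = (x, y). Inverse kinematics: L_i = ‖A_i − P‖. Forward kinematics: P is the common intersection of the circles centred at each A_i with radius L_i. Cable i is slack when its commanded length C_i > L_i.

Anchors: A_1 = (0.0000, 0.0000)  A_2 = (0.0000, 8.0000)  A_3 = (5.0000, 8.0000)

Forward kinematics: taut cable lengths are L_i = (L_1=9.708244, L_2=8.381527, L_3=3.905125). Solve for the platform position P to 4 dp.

circle eqns → linear via eq_j − eq_1; set c_j = A_j·A_j − L_j²
c_1 = 0.0000+0.0000−94.2500 = -94.2500
0.0000·x − 16.0000·y = c_1−c_2 = -88.0000
-10.0000·x − 16.0000·y = c_1−c_3 = -168.0000
solve first two rows → x=8.0000, y=5.5000

(8.0000, 5.5000)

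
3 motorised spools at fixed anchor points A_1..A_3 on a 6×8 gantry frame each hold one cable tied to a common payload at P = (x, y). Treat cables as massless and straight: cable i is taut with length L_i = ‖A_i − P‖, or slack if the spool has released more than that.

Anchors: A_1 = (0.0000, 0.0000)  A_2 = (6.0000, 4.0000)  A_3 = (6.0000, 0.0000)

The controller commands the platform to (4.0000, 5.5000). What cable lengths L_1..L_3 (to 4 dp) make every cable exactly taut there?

L_1 = √((0.0000−4.0000)² + (0.0000−5.5000)²) = 6.8007
L_2 = √((6.0000−4.0000)² + (4.0000−5.5000)²) = 2.5000
L_3 = √((6.0000−4.0000)² + (0.0000−5.5000)²) = 5.8523

(6.8007, 2.5000, 5.8523)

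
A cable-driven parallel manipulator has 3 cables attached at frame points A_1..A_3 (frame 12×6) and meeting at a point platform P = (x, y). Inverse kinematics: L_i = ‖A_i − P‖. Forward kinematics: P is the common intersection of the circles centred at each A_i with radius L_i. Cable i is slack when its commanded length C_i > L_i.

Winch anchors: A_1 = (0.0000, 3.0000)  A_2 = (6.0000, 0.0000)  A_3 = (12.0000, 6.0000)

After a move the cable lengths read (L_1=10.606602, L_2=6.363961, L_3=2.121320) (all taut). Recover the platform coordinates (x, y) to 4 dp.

(10.5000, 4.5000)

expand ‖A_i−P‖²=L_i² and subtract eq 1 (k_i ≔ ‖A_i‖²−L_i²)
k_1 = 0.0000+9.0000−112.5000 = -103.5000
eq1−eq2 → [-12.0000  6.0000]·P = -99.0000
eq1−eq3 → [-24.0000  -6.0000]·P = -279.0000
2×2 solve → P = (10.5000, 4.5000)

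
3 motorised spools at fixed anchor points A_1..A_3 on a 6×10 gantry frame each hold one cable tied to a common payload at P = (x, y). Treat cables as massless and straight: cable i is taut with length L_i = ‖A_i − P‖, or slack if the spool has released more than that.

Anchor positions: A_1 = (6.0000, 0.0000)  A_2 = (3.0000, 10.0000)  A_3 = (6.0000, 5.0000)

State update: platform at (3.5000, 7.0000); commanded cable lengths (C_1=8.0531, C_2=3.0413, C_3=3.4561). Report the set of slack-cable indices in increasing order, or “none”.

1, 3

i=1: geometric 7.4330 vs commanded 8.0531 ⇒ slack
i=2: geometric 3.0414 vs commanded 3.0413 ⇒ taut
i=3: geometric 3.2016 vs commanded 3.4561 ⇒ slack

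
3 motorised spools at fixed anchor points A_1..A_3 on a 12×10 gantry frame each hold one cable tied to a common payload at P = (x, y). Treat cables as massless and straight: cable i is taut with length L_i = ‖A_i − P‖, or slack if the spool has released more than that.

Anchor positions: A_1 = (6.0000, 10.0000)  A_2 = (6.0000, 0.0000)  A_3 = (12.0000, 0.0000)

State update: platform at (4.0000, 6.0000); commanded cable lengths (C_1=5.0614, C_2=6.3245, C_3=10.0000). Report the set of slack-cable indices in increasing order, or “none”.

1

i=1: geometric 4.4721 vs commanded 5.0614 ⇒ slack
i=2: geometric 6.3246 vs commanded 6.3245 ⇒ taut
i=3: geometric 10.0000 vs commanded 10.0000 ⇒ taut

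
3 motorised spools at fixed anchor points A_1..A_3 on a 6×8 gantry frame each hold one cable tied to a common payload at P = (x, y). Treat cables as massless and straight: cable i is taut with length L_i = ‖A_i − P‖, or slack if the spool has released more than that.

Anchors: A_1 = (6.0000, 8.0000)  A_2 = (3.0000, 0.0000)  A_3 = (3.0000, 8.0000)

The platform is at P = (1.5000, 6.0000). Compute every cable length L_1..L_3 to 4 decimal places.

L_1: Δ = A_1−P = (4.5000, 2.0000) → ‖Δ‖ = √24.2500 = 4.9244
L_2: Δ = A_2−P = (1.5000, -6.0000) → ‖Δ‖ = √38.2500 = 6.1847
L_3: Δ = A_3−P = (1.5000, 2.0000) → ‖Δ‖ = √6.2500 = 2.5000

(4.9244, 6.1847, 2.5000)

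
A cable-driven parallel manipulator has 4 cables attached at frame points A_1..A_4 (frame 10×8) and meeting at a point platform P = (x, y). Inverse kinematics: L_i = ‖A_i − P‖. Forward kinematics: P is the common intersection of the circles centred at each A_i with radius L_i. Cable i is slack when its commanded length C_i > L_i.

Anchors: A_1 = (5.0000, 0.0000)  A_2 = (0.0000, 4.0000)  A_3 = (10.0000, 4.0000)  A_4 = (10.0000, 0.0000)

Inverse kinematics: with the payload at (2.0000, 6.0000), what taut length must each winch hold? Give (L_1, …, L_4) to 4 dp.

(6.7082, 2.8284, 8.2462, 10.0000)

L_1: Δ = A_1−P = (3.0000, -6.0000) → ‖Δ‖ = √45.0000 = 6.7082
L_2: Δ = A_2−P = (-2.0000, -2.0000) → ‖Δ‖ = √8.0000 = 2.8284
L_3: Δ = A_3−P = (8.0000, -2.0000) → ‖Δ‖ = √68.0000 = 8.2462
L_4: Δ = A_4−P = (8.0000, -6.0000) → ‖Δ‖ = √100.0000 = 10.0000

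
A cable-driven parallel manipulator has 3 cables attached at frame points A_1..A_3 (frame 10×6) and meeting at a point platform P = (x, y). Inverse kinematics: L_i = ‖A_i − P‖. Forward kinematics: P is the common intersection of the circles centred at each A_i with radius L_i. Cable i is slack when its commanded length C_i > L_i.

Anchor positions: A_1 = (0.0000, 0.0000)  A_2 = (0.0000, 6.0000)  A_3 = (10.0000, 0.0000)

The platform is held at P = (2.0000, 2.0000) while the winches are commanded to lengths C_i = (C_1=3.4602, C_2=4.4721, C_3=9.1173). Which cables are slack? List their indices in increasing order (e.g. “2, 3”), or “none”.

cable 1: L_1 = ‖A_1−P‖ = 2.8284;  C_1 = 3.4602 → slack
cable 2: L_2 = ‖A_2−P‖ = 4.4721;  C_2 = 4.4721 → taut
cable 3: L_3 = ‖A_3−P‖ = 8.2462;  C_3 = 9.1173 → slack

1, 3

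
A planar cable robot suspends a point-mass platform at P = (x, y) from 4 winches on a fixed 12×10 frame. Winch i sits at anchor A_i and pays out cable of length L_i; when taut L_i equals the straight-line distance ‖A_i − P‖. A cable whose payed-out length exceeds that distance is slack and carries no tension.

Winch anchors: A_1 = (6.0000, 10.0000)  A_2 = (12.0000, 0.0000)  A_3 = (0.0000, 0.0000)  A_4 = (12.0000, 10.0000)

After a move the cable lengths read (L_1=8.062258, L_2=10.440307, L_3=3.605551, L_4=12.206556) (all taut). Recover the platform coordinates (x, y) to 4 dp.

(2.0000, 3.0000)

expand ‖A_i−P‖²=L_i² and subtract eq 1 (c_i ≔ ‖A_i‖²−L_i²)
c_1 = 36.0000+100.0000−65.0000 = 71.0000
eq1−eq2 → [-12.0000  20.0000]·P = 36.0000
eq1−eq3 → [12.0000  20.0000]·P = 84.0000
eq1−eq4 → [-12.0000  0.0000]·P = -24.0000
2×2 solve → P = (2.0000, 3.0000)
check cable 4: ‖A_4−P‖² = 149.0000 ≈ L_4² = 149.0000 ✓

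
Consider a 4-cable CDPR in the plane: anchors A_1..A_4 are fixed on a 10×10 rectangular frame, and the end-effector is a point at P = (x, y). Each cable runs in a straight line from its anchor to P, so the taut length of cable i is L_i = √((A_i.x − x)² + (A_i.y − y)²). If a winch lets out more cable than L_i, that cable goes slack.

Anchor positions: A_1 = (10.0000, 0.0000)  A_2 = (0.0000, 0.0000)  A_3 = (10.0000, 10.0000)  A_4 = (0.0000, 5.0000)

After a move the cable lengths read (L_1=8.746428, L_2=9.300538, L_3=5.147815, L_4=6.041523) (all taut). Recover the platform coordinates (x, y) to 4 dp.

each cable: (A_i−P)·(A_i−P) = L_i²; let q_i = ‖A_i‖²−L_i²
q_1 = 100.0000+0.0000−76.5000 = 23.5000
row 1: 20.0000x + 0.0000y = 110.0000  (q_2=-86.5000)
row 2: 0.0000x − 20.0000y = -150.0000  (q_3=173.5000)
row 3: 20.0000x − 10.0000y = 35.0000  (q_4=-11.5000)
Cramer on rows 1–2 → x = 5.5000, y = 7.5000
check cable 4: ‖A_4−P‖² = 36.5000 ≈ L_4² = 36.5000 ✓

(5.5000, 7.5000)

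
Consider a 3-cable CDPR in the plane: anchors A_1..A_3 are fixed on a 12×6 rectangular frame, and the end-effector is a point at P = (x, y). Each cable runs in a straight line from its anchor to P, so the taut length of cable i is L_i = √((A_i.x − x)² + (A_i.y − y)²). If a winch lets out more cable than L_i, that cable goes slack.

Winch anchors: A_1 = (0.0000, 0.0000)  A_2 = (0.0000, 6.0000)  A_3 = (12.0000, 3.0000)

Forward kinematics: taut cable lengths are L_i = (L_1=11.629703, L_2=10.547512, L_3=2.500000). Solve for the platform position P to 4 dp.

(10.5000, 5.0000)

expand ‖A_i−P‖²=L_i² and subtract eq 1 (q_i ≔ ‖A_i‖²−L_i²)
q_1 = 0.0000+0.0000−135.2500 = -135.2500
eq1−eq2 → [0.0000  -12.0000]·P = -60.0000
eq1−eq3 → [-24.0000  -6.0000]·P = -282.0000
2×2 solve → P = (10.5000, 5.0000)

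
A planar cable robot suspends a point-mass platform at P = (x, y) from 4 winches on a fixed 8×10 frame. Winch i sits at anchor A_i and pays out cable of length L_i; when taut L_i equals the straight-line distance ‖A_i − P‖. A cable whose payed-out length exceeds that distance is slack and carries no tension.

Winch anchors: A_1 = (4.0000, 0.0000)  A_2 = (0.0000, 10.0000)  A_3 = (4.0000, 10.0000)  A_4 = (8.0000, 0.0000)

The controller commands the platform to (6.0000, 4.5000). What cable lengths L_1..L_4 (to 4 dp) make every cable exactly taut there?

(4.9244, 8.1394, 5.8523, 4.9244)

L_1: Δ = A_1−P = (-2.0000, -4.5000) → ‖Δ‖ = √24.2500 = 4.9244
L_2: Δ = A_2−P = (-6.0000, 5.5000) → ‖Δ‖ = √66.2500 = 8.1394
L_3: Δ = A_3−P = (-2.0000, 5.5000) → ‖Δ‖ = √34.2500 = 5.8523
L_4: Δ = A_4−P = (2.0000, -4.5000) → ‖Δ‖ = √24.2500 = 4.9244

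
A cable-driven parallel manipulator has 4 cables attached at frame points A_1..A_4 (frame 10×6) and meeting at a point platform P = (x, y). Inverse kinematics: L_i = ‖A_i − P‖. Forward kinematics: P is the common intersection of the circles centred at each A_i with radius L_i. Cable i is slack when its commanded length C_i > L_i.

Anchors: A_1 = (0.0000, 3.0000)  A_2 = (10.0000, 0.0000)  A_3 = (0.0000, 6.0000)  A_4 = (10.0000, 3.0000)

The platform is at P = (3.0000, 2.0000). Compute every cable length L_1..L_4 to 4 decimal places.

(3.1623, 7.2801, 5.0000, 7.0711)

cable 1: Δx=-3.0000, Δy=1.0000; L_1 = √(Δx²+Δy²) = 3.1623
cable 2: Δx=7.0000, Δy=-2.0000; L_2 = √(Δx²+Δy²) = 7.2801
cable 3: Δx=-3.0000, Δy=4.0000; L_3 = √(Δx²+Δy²) = 5.0000
cable 4: Δx=7.0000, Δy=1.0000; L_4 = √(Δx²+Δy²) = 7.0711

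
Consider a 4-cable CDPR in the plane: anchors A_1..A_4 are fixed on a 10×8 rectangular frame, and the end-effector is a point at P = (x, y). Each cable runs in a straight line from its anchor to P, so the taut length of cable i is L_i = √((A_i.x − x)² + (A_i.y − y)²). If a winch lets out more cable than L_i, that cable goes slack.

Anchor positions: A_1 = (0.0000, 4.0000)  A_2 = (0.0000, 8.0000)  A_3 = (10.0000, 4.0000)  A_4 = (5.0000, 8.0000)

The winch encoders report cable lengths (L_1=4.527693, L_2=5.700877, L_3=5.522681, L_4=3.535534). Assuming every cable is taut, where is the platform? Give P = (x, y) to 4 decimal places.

(4.5000, 4.5000)

circle eqns → linear via eq_j − eq_1; set q_j = A_j·A_j − L_j²
q_1 = 0.0000+16.0000−20.5000 = -4.5000
0.0000·x − 8.0000·y = q_1−q_2 = -36.0000
-20.0000·x + 0.0000·y = q_1−q_3 = -90.0000
-10.0000·x − 8.0000·y = q_1−q_4 = -81.0000
solve first two rows → x=4.5000, y=4.5000
check cable 4: ‖A_4−P‖² = 12.5000 ≈ L_4² = 12.5000 ✓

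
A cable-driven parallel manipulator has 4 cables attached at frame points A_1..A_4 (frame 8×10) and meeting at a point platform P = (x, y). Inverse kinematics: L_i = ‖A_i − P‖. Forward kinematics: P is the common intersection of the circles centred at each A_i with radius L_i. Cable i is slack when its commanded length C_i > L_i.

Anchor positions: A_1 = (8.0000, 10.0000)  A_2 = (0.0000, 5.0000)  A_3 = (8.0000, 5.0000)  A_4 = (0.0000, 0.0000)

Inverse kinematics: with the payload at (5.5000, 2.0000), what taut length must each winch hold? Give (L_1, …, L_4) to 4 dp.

L_1: Δ = A_1−P = (2.5000, 8.0000) → ‖Δ‖ = √70.2500 = 8.3815
L_2: Δ = A_2−P = (-5.5000, 3.0000) → ‖Δ‖ = √39.2500 = 6.2650
L_3: Δ = A_3−P = (2.5000, 3.0000) → ‖Δ‖ = √15.2500 = 3.9051
L_4: Δ = A_4−P = (-5.5000, -2.0000) → ‖Δ‖ = √34.2500 = 5.8523

(8.3815, 6.2650, 3.9051, 5.8523)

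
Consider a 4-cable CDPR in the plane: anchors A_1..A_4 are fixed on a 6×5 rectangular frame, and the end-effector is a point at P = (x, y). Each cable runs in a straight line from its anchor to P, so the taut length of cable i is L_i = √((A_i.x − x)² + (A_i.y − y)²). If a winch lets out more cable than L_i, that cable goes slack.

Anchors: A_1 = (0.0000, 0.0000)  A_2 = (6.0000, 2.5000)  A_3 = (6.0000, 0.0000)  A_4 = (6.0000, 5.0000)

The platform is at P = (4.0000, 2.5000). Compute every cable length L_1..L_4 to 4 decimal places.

(4.7170, 2.0000, 3.2016, 3.2016)

cable 1: Δx=-4.0000, Δy=-2.5000; L_1 = √(Δx²+Δy²) = 4.7170
cable 2: Δx=2.0000, Δy=0.0000; L_2 = √(Δx²+Δy²) = 2.0000
cable 3: Δx=2.0000, Δy=-2.5000; L_3 = √(Δx²+Δy²) = 3.2016
cable 4: Δx=2.0000, Δy=2.5000; L_4 = √(Δx²+Δy²) = 3.2016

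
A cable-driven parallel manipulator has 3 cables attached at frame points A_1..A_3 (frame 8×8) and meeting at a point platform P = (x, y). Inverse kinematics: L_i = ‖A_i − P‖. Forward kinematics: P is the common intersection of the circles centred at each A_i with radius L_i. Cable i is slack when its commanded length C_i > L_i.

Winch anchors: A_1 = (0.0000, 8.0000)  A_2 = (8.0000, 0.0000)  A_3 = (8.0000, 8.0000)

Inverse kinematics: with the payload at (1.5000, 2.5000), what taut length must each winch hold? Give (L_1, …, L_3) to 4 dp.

L_1 = √((0.0000−1.5000)² + (8.0000−2.5000)²) = 5.7009
L_2 = √((8.0000−1.5000)² + (0.0000−2.5000)²) = 6.9642
L_3 = √((8.0000−1.5000)² + (8.0000−2.5000)²) = 8.5147

(5.7009, 6.9642, 8.5147)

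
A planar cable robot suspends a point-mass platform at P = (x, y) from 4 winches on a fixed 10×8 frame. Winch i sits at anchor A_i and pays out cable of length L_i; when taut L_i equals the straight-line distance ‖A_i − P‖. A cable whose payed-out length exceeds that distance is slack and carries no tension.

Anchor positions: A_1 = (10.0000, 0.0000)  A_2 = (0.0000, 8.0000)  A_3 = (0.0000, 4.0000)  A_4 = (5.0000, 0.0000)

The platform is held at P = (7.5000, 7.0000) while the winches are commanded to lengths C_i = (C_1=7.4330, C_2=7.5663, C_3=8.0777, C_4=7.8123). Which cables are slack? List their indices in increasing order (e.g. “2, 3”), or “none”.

4

cable 1: √((2.5000)²+(-7.0000)²)=7.4330, C_1=7.4330: taut
cable 2: √((-7.5000)²+(1.0000)²)=7.5664, C_2=7.5663: taut
cable 3: √((-7.5000)²+(-3.0000)²)=8.0777, C_3=8.0777: taut
cable 4: √((-2.5000)²+(-7.0000)²)=7.4330, C_4=7.8123: slack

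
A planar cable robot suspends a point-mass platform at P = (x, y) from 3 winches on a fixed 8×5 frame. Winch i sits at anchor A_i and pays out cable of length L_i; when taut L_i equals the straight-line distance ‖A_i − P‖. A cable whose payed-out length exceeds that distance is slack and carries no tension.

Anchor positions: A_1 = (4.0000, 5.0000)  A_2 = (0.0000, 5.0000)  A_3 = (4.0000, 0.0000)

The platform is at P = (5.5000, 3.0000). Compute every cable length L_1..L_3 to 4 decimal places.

(2.5000, 5.8523, 3.3541)

L_1: Δ = A_1−P = (-1.5000, 2.0000) → ‖Δ‖ = √6.2500 = 2.5000
L_2: Δ = A_2−P = (-5.5000, 2.0000) → ‖Δ‖ = √34.2500 = 5.8523
L_3: Δ = A_3−P = (-1.5000, -3.0000) → ‖Δ‖ = √11.2500 = 3.3541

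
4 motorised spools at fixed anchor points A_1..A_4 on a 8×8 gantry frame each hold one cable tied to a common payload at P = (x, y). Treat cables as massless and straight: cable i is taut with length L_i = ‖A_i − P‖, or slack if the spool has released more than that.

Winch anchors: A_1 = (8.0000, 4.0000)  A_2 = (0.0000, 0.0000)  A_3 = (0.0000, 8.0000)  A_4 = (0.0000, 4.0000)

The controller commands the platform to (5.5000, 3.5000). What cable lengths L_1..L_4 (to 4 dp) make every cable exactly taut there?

L_1: Δ = A_1−P = (2.5000, 0.5000) → ‖Δ‖ = √6.5000 = 2.5495
L_2: Δ = A_2−P = (-5.5000, -3.5000) → ‖Δ‖ = √42.5000 = 6.5192
L_3: Δ = A_3−P = (-5.5000, 4.5000) → ‖Δ‖ = √50.5000 = 7.1063
L_4: Δ = A_4−P = (-5.5000, 0.5000) → ‖Δ‖ = √30.5000 = 5.5227

(2.5495, 6.5192, 7.1063, 5.5227)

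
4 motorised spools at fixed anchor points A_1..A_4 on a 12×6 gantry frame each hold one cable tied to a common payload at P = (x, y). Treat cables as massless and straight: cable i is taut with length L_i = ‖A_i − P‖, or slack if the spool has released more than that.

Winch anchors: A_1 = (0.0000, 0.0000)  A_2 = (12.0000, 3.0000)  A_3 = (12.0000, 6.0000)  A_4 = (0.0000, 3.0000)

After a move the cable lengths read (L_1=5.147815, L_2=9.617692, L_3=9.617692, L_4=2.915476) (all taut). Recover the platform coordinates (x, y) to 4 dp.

(2.5000, 4.5000)

circle eqns → linear via eq_j − eq_1; set q_j = A_j·A_j − L_j²
q_1 = 0.0000+0.0000−26.5000 = -26.5000
-24.0000·x − 6.0000·y = q_1−q_2 = -87.0000
-24.0000·x − 12.0000·y = q_1−q_3 = -114.0000
0.0000·x − 6.0000·y = q_1−q_4 = -27.0000
solve first two rows → x=2.5000, y=4.5000
check cable 4: ‖A_4−P‖² = 8.5000 ≈ L_4² = 8.5000 ✓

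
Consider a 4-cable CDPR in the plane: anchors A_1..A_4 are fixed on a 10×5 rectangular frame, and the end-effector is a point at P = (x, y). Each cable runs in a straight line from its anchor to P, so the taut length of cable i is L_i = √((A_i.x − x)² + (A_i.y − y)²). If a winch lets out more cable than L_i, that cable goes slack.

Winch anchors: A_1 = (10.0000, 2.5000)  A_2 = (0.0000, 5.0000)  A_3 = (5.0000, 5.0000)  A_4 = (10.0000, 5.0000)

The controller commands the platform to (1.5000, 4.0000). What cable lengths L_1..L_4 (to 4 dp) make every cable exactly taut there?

cable 1: Δx=8.5000, Δy=-1.5000; L_1 = √(Δx²+Δy²) = 8.6313
cable 2: Δx=-1.5000, Δy=1.0000; L_2 = √(Δx²+Δy²) = 1.8028
cable 3: Δx=3.5000, Δy=1.0000; L_3 = √(Δx²+Δy²) = 3.6401
cable 4: Δx=8.5000, Δy=1.0000; L_4 = √(Δx²+Δy²) = 8.5586

(8.6313, 1.8028, 3.6401, 8.5586)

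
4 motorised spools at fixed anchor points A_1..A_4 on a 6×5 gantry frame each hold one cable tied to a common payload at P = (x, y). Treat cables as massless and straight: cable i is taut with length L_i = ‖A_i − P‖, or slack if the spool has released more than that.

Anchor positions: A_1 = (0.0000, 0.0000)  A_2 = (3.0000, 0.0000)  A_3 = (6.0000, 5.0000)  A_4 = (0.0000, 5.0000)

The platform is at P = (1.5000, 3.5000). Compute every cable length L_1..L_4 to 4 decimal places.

L_1: Δ = A_1−P = (-1.5000, -3.5000) → ‖Δ‖ = √14.5000 = 3.8079
L_2: Δ = A_2−P = (1.5000, -3.5000) → ‖Δ‖ = √14.5000 = 3.8079
L_3: Δ = A_3−P = (4.5000, 1.5000) → ‖Δ‖ = √22.5000 = 4.7434
L_4: Δ = A_4−P = (-1.5000, 1.5000) → ‖Δ‖ = √4.5000 = 2.1213

(3.8079, 3.8079, 4.7434, 2.1213)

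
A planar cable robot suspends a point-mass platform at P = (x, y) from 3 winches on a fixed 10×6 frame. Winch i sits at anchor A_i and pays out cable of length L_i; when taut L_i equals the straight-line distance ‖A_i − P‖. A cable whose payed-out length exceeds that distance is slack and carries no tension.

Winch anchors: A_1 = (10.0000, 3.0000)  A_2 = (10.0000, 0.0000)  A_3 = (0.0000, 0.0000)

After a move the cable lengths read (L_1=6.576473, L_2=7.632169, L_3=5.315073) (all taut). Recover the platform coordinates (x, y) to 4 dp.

expand ‖A_i−P‖²=L_i² and subtract eq 1 (k_i ≔ ‖A_i‖²−L_i²)
k_1 = 100.0000+9.0000−43.2500 = 65.7500
eq1−eq2 → [0.0000  6.0000]·P = 24.0000
eq1−eq3 → [20.0000  6.0000]·P = 94.0000
2×2 solve → P = (3.5000, 4.0000)

(3.5000, 4.0000)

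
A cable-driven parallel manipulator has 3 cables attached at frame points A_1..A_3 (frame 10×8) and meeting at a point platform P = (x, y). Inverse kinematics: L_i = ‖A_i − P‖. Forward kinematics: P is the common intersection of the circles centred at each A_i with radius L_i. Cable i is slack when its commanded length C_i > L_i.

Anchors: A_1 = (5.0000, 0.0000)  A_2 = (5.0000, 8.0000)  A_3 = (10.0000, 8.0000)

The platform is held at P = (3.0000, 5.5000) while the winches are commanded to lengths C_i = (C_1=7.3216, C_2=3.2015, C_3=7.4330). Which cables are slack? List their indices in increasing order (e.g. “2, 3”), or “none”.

1

i=1: geometric 5.8523 vs commanded 7.3216 ⇒ slack
i=2: geometric 3.2016 vs commanded 3.2015 ⇒ taut
i=3: geometric 7.4330 vs commanded 7.4330 ⇒ taut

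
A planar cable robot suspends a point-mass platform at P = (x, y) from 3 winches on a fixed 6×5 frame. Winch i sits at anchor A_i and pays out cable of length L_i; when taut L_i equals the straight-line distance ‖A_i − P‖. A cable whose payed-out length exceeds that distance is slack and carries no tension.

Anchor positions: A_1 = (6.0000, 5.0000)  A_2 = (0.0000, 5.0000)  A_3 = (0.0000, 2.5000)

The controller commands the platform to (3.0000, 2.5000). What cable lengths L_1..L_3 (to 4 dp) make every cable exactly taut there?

L_1: Δ = A_1−P = (3.0000, 2.5000) → ‖Δ‖ = √15.2500 = 3.9051
L_2: Δ = A_2−P = (-3.0000, 2.5000) → ‖Δ‖ = √15.2500 = 3.9051
L_3: Δ = A_3−P = (-3.0000, 0.0000) → ‖Δ‖ = √9.0000 = 3.0000

(3.9051, 3.9051, 3.0000)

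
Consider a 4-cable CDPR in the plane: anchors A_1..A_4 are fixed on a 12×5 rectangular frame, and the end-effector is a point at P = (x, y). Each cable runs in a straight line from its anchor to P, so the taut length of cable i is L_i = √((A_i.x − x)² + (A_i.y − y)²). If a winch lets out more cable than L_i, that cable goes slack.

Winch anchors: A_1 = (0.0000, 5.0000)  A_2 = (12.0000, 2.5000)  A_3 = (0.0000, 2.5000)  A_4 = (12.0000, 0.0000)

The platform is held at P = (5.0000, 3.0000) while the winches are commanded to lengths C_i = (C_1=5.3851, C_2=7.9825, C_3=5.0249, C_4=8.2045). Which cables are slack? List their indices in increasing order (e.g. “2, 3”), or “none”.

cable 1: L_1 = ‖A_1−P‖ = 5.3852;  C_1 = 5.3851 → taut
cable 2: L_2 = ‖A_2−P‖ = 7.0178;  C_2 = 7.9825 → slack
cable 3: L_3 = ‖A_3−P‖ = 5.0249;  C_3 = 5.0249 → taut
cable 4: L_4 = ‖A_4−P‖ = 7.6158;  C_4 = 8.2045 → slack

2, 4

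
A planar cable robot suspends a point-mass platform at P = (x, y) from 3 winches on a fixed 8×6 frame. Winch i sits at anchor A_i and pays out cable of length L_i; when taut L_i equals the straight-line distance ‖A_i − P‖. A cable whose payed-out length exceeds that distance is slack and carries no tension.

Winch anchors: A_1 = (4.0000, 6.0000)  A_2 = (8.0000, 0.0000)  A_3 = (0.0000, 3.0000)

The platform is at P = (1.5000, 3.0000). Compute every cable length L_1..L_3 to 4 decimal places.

L_1: Δ = A_1−P = (2.5000, 3.0000) → ‖Δ‖ = √15.2500 = 3.9051
L_2: Δ = A_2−P = (6.5000, -3.0000) → ‖Δ‖ = √51.2500 = 7.1589
L_3: Δ = A_3−P = (-1.5000, 0.0000) → ‖Δ‖ = √2.2500 = 1.5000

(3.9051, 7.1589, 1.5000)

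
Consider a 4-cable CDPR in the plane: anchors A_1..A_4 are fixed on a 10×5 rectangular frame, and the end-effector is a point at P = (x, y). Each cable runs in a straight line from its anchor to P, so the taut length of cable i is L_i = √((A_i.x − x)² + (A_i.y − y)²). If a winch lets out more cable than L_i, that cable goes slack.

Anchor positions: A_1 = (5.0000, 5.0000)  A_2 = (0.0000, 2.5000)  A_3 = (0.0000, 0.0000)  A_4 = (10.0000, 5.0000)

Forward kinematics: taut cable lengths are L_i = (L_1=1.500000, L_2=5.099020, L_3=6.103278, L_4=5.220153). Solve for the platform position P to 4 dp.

(5.0000, 3.5000)

expand ‖A_i−P‖²=L_i² and subtract eq 1 (c_i ≔ ‖A_i‖²−L_i²)
c_1 = 25.0000+25.0000−2.2500 = 47.7500
eq1−eq2 → [10.0000  5.0000]·P = 67.5000
eq1−eq3 → [10.0000  10.0000]·P = 85.0000
eq1−eq4 → [-10.0000  0.0000]·P = -50.0000
2×2 solve → P = (5.0000, 3.5000)
check cable 4: ‖A_4−P‖² = 27.2500 ≈ L_4² = 27.2500 ✓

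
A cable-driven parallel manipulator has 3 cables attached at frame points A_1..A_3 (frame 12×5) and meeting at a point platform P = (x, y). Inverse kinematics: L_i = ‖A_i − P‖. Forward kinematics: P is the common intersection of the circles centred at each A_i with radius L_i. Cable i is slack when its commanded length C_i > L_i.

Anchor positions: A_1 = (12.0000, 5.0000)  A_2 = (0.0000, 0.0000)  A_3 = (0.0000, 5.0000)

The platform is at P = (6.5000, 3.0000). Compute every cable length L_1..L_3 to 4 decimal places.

(5.8523, 7.1589, 6.8007)

L_1: Δ = A_1−P = (5.5000, 2.0000) → ‖Δ‖ = √34.2500 = 5.8523
L_2: Δ = A_2−P = (-6.5000, -3.0000) → ‖Δ‖ = √51.2500 = 7.1589
L_3: Δ = A_3−P = (-6.5000, 2.0000) → ‖Δ‖ = √46.2500 = 6.8007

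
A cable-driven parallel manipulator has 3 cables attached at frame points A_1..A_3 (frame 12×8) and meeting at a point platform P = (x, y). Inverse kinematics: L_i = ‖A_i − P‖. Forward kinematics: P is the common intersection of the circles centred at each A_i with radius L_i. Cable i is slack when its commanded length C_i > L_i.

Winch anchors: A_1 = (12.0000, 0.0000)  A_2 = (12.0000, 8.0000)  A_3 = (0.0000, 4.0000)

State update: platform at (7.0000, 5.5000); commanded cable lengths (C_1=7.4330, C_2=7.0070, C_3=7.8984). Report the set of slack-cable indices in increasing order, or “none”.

cable 1: √((5.0000)²+(-5.5000)²)=7.4330, C_1=7.4330: taut
cable 2: √((5.0000)²+(2.5000)²)=5.5902, C_2=7.0070: slack
cable 3: √((-7.0000)²+(-1.5000)²)=7.1589, C_3=7.8984: slack

2, 3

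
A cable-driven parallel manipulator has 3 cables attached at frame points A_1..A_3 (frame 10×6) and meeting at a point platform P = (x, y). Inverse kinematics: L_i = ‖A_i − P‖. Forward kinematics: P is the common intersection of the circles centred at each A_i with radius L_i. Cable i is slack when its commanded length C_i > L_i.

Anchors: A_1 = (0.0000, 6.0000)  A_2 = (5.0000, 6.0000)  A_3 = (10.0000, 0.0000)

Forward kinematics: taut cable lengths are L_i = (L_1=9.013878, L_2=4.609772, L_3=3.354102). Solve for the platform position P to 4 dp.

circle eqns → linear via eq_j − eq_1; set k_j = A_j·A_j − L_j²
k_1 = 0.0000+36.0000−81.2500 = -45.2500
-10.0000·x + 0.0000·y = k_1−k_2 = -85.0000
-20.0000·x + 12.0000·y = k_1−k_3 = -134.0000
solve first two rows → x=8.5000, y=3.0000

(8.5000, 3.0000)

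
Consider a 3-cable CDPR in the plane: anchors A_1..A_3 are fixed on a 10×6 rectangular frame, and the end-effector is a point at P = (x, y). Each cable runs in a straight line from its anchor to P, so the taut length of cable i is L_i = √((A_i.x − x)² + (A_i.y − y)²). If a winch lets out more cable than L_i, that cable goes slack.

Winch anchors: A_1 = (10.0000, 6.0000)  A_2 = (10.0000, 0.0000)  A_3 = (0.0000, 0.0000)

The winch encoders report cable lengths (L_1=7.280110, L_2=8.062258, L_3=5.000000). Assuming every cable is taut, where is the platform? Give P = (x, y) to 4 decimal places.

circle eqns → linear via eq_j − eq_1; set c_j = A_j·A_j − L_j²
c_1 = 100.0000+36.0000−53.0000 = 83.0000
0.0000·x + 12.0000·y = c_1−c_2 = 48.0000
20.0000·x + 12.0000·y = c_1−c_3 = 108.0000
solve first two rows → x=3.0000, y=4.0000

(3.0000, 4.0000)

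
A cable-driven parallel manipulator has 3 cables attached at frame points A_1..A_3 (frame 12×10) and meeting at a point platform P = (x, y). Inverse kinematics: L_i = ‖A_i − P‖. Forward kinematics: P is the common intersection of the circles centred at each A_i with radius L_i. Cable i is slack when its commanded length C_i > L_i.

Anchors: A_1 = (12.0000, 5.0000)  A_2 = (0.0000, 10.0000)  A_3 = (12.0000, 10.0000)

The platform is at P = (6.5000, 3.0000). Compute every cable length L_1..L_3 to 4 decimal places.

cable 1: Δx=5.5000, Δy=2.0000; L_1 = √(Δx²+Δy²) = 5.8523
cable 2: Δx=-6.5000, Δy=7.0000; L_2 = √(Δx²+Δy²) = 9.5525
cable 3: Δx=5.5000, Δy=7.0000; L_3 = √(Δx²+Δy²) = 8.9022

(5.8523, 9.5525, 8.9022)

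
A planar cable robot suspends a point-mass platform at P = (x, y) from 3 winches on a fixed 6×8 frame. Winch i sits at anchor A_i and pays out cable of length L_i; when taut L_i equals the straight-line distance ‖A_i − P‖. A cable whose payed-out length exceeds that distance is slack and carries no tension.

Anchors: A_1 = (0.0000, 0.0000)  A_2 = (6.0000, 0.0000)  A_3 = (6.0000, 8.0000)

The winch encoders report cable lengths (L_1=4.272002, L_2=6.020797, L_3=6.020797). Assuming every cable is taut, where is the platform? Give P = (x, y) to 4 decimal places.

each cable: (A_i−P)·(A_i−P) = L_i²; let q_i = ‖A_i‖²−L_i²
q_1 = 0.0000+0.0000−18.2500 = -18.2500
row 1: -12.0000x + 0.0000y = -18.0000  (q_2=-0.2500)
row 2: -12.0000x − 16.0000y = -82.0000  (q_3=63.7500)
Cramer on rows 1–2 → x = 1.5000, y = 4.0000

(1.5000, 4.0000)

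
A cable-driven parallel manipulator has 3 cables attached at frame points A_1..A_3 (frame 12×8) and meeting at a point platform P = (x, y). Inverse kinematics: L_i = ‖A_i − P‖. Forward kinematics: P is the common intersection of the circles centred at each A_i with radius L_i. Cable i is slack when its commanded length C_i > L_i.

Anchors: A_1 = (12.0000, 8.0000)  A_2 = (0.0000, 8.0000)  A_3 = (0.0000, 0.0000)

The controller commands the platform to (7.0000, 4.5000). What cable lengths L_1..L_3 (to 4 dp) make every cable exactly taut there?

L_1 = √((12.0000−7.0000)² + (8.0000−4.5000)²) = 6.1033
L_2 = √((0.0000−7.0000)² + (8.0000−4.5000)²) = 7.8262
L_3 = √((0.0000−7.0000)² + (0.0000−4.5000)²) = 8.3217

(6.1033, 7.8262, 8.3217)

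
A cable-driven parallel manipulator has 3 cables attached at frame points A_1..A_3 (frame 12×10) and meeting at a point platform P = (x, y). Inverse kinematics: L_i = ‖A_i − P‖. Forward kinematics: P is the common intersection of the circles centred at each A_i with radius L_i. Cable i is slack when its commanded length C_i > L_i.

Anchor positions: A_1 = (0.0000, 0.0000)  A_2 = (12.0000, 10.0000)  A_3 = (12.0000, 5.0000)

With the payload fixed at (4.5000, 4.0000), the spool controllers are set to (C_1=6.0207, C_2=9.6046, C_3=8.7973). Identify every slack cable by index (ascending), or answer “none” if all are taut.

cable 1: L_1 = ‖A_1−P‖ = 6.0208;  C_1 = 6.0207 → taut
cable 2: L_2 = ‖A_2−P‖ = 9.6047;  C_2 = 9.6046 → taut
cable 3: L_3 = ‖A_3−P‖ = 7.5664;  C_3 = 8.7973 → slack

3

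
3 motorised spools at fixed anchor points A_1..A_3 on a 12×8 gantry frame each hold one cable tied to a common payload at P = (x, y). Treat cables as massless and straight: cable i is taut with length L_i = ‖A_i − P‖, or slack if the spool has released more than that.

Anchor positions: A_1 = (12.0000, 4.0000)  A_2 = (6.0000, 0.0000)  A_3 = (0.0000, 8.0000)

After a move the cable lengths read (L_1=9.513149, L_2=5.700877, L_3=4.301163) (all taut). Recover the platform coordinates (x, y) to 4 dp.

(2.5000, 4.5000)

expand ‖A_i−P‖²=L_i² and subtract eq 1 (k_i ≔ ‖A_i‖²−L_i²)
k_1 = 144.0000+16.0000−90.5000 = 69.5000
eq1−eq2 → [12.0000  8.0000]·P = 66.0000
eq1−eq3 → [24.0000  -8.0000]·P = 24.0000
2×2 solve → P = (2.5000, 4.5000)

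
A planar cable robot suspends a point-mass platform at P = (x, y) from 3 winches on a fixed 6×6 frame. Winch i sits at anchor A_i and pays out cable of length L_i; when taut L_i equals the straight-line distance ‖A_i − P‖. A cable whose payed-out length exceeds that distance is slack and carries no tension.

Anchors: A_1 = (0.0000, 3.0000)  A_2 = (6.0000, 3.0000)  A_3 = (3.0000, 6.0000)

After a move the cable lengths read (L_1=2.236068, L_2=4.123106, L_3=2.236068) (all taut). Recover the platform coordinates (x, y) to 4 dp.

(2.0000, 4.0000)

each cable: (A_i−P)·(A_i−P) = L_i²; let q_i = ‖A_i‖²−L_i²
q_1 = 0.0000+9.0000−5.0000 = 4.0000
row 1: -12.0000x + 0.0000y = -24.0000  (q_2=28.0000)
row 2: -6.0000x − 6.0000y = -36.0000  (q_3=40.0000)
Cramer on rows 1–2 → x = 2.0000, y = 4.0000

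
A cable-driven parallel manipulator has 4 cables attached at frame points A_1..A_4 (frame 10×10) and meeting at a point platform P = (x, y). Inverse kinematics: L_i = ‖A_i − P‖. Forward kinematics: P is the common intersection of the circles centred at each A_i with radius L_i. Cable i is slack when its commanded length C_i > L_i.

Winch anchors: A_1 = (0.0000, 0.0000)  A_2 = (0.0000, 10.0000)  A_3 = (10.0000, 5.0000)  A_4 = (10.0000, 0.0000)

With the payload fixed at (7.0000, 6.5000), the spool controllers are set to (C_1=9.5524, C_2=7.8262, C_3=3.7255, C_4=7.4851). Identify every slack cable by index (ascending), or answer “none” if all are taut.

cable 1: L_1 = ‖A_1−P‖ = 9.5525;  C_1 = 9.5524 → taut
cable 2: L_2 = ‖A_2−P‖ = 7.8262;  C_2 = 7.8262 → taut
cable 3: L_3 = ‖A_3−P‖ = 3.3541;  C_3 = 3.7255 → slack
cable 4: L_4 = ‖A_4−P‖ = 7.1589;  C_4 = 7.4851 → slack

3, 4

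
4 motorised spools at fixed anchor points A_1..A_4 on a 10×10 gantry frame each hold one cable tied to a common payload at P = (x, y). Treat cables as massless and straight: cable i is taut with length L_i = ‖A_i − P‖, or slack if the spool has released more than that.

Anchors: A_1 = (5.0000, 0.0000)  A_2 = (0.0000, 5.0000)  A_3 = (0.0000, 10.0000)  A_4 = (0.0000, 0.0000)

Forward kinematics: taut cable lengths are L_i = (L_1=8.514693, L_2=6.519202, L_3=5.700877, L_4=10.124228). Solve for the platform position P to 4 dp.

(5.5000, 8.5000)

circle eqns → linear via eq_j − eq_1; set k_j = A_j·A_j − L_j²
k_1 = 25.0000+0.0000−72.5000 = -47.5000
10.0000·x − 10.0000·y = k_1−k_2 = -30.0000
10.0000·x − 20.0000·y = k_1−k_3 = -115.0000
10.0000·x + 0.0000·y = k_1−k_4 = 55.0000
solve first two rows → x=5.5000, y=8.5000
check cable 4: ‖A_4−P‖² = 102.5000 ≈ L_4² = 102.5000 ✓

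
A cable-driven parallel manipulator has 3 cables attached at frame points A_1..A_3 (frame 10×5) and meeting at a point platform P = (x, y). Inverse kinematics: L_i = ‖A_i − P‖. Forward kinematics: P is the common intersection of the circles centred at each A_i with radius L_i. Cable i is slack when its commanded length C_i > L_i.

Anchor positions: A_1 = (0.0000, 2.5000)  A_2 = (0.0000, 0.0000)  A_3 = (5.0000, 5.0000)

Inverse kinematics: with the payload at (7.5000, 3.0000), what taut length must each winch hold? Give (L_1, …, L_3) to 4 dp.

(7.5166, 8.0777, 3.2016)

cable 1: Δx=-7.5000, Δy=-0.5000; L_1 = √(Δx²+Δy²) = 7.5166
cable 2: Δx=-7.5000, Δy=-3.0000; L_2 = √(Δx²+Δy²) = 8.0777
cable 3: Δx=-2.5000, Δy=2.0000; L_3 = √(Δx²+Δy²) = 3.2016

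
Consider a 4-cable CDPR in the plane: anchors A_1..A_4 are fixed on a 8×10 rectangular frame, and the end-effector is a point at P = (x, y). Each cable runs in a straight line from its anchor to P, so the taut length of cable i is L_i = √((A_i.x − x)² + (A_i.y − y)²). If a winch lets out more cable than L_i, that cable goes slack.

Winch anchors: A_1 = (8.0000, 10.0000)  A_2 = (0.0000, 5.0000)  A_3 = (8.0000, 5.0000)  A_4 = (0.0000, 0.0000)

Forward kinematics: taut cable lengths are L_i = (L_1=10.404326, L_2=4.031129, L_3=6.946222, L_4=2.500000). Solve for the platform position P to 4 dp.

(2.0000, 1.5000)

each cable: (A_i−P)·(A_i−P) = L_i²; let k_i = ‖A_i‖²−L_i²
k_1 = 64.0000+100.0000−108.2500 = 55.7500
row 1: 16.0000x + 10.0000y = 47.0000  (k_2=8.7500)
row 2: 0.0000x + 10.0000y = 15.0000  (k_3=40.7500)
row 3: 16.0000x + 20.0000y = 62.0000  (k_4=-6.2500)
Cramer on rows 1–2 → x = 2.0000, y = 1.5000
check cable 4: ‖A_4−P‖² = 6.2500 ≈ L_4² = 6.2500 ✓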